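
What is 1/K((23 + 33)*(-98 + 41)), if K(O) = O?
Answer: -1/3192 ≈ -0.00031328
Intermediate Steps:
1/K((23 + 33)*(-98 + 41)) = 1/((23 + 33)*(-98 + 41)) = 1/(56*(-57)) = 1/(-3192) = -1/3192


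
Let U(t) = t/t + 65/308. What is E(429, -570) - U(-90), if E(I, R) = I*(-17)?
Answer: -2246617/308 ≈ -7294.2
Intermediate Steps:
U(t) = 373/308 (U(t) = 1 + 65*(1/308) = 1 + 65/308 = 373/308)
E(I, R) = -17*I
E(429, -570) - U(-90) = -17*429 - 1*373/308 = -7293 - 373/308 = -2246617/308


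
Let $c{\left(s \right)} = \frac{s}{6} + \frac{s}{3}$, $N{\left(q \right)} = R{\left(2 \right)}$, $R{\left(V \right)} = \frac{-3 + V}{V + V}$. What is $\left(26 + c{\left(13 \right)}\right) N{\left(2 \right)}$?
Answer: $- \frac{65}{8} \approx -8.125$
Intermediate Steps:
$R{\left(V \right)} = \frac{-3 + V}{2 V}$
$N{\left(q \right)} = - \frac{1}{4}$ ($N{\left(q \right)} = \frac{-3 + 2}{2 \cdot 2} = \frac{1}{2} \cdot \frac{1}{2} \left(-1\right) = - \frac{1}{4}$)
$c{\left(s \right)} = \frac{s}{2}$ ($c{\left(s \right)} = s \frac{1}{6} + s \frac{1}{3} = \frac{s}{6} + \frac{s}{3} = \frac{s}{2}$)
$\left(26 + c{\left(13 \right)}\right) N{\left(2 \right)} = \left(26 + \frac{1}{2} \cdot 13\right) \left(- \frac{1}{4}\right) = \left(26 + \frac{13}{2}\right) \left(- \frac{1}{4}\right) = \frac{65}{2} \left(- \frac{1}{4}\right) = - \frac{65}{8}$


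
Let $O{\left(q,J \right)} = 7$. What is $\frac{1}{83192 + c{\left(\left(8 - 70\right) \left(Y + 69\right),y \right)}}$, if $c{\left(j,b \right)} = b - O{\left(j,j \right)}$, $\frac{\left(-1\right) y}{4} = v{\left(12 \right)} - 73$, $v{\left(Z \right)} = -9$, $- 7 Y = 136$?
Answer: $\frac{1}{83513} \approx 1.1974 \cdot 10^{-5}$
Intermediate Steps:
$Y = - \frac{136}{7}$ ($Y = \left(- \frac{1}{7}\right) 136 = - \frac{136}{7} \approx -19.429$)
$y = 328$ ($y = - 4 \left(-9 - 73\right) = \left(-4\right) \left(-82\right) = 328$)
$c{\left(j,b \right)} = -7 + b$ ($c{\left(j,b \right)} = b - 7 = -7 + b$)
$\frac{1}{83192 + c{\left(\left(8 - 70\right) \left(Y + 69\right),y \right)}} = \frac{1}{83192 + \left(-7 + 328\right)} = \frac{1}{83192 + 321} = \frac{1}{83513}$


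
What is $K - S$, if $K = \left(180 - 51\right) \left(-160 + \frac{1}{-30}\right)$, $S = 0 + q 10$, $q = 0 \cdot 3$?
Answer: $- \frac{206443}{10} \approx -20644.0$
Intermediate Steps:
$q = 0$
$S = 0$ ($S = 0 + 0 \cdot 10 = 0 + 0 = 0$)
$K = - \frac{206443}{10}$ ($K = 129 \left(-160 - \frac{1}{30}\right) = 129 \left(- \frac{4801}{30}\right) = - \frac{206443}{10} \approx -20644.0$)
$K - S = - \frac{206443}{10} - 0 = - \frac{206443}{10} + 0 = - \frac{206443}{10}$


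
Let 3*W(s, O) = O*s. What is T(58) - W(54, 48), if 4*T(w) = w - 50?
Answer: -862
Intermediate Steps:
W(s, O) = O*s/3 (W(s, O) = (O*s)/3 = O*s/3)
T(w) = -25/2 + w/4 (T(w) = (w - 50)/4 = (-50 + w)/4 = -25/2 + w/4)
T(58) - W(54, 48) = (-25/2 + (¼)*58) - 48*54/3 = (-25/2 + 29/2) - 1*864 = 2 - 864 = -862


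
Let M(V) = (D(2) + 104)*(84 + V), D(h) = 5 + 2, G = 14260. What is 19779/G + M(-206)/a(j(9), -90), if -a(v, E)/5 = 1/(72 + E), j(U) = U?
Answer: -695172333/14260 ≈ -48750.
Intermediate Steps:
D(h) = 7
M(V) = 9324 + 111*V (M(V) = (7 + 104)*(84 + V) = 111*(84 + V) = 9324 + 111*V)
a(v, E) = -5/(72 + E)
19779/G + M(-206)/a(j(9), -90) = 19779/14260 + (9324 + 111*(-206))/((-5/(72 - 90))) = 19779*(1/14260) + (9324 - 22866)/((-5/(-18))) = 19779/14260 - 13542/((-5*(-1/18))) = 19779/14260 - 13542/5/18 = 19779/14260 - 13542*18/5 = 19779/14260 - 243756/5 = -695172333/14260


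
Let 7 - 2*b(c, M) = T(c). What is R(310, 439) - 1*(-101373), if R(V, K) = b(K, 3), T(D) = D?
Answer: 101157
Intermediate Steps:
b(c, M) = 7/2 - c/2
R(V, K) = 7/2 - K/2
R(310, 439) - 1*(-101373) = (7/2 - ½*439) - 1*(-101373) = (7/2 - 439/2) + 101373 = -216 + 101373 = 101157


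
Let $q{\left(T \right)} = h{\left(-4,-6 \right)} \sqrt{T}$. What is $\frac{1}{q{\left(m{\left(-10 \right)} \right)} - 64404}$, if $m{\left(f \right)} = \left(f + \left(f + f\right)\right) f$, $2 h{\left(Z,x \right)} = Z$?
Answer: $- \frac{5367}{345656168} + \frac{5 \sqrt{3}}{1036968504} \approx -1.5519 \cdot 10^{-5}$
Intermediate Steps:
$h{\left(Z,x \right)} = \frac{Z}{2}$
$m{\left(f \right)} = 3 f^{2}$ ($m{\left(f \right)} = \left(f + 2 f\right) f = 3 f f = 3 f^{2}$)
$q{\left(T \right)} = - 2 \sqrt{T}$ ($q{\left(T \right)} = \frac{1}{2} \left(-4\right) \sqrt{T} = - 2 \sqrt{T}$)
$\frac{1}{q{\left(m{\left(-10 \right)} \right)} - 64404} = \frac{1}{- 2 \sqrt{3 \left(-10\right)^{2}} - 64404} = \frac{1}{- 2 \sqrt{3 \cdot 100} - 64404} = \frac{1}{- 2 \sqrt{300} - 64404} = \frac{1}{- 2 \cdot 10 \sqrt{3} - 64404} = \frac{1}{- 20 \sqrt{3} - 64404} = \frac{1}{-64404 - 20 \sqrt{3}}$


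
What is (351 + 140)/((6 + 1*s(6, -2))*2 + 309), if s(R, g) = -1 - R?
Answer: 491/307 ≈ 1.5993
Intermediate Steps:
(351 + 140)/((6 + 1*s(6, -2))*2 + 309) = (351 + 140)/((6 + 1*(-1 - 1*6))*2 + 309) = 491/((6 + 1*(-1 - 6))*2 + 309) = 491/((6 + 1*(-7))*2 + 309) = 491/((6 - 7)*2 + 309) = 491/(-1*2 + 309) = 491/(-2 + 309) = 491/307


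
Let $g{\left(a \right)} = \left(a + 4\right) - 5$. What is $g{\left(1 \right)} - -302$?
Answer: $302$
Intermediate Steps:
$g{\left(a \right)} = -1 + a$ ($g{\left(a \right)} = \left(4 + a\right) - 5 = -1 + a$)
$g{\left(1 \right)} - -302 = \left(-1 + 1\right) - -302 = 0 + 302 = 302$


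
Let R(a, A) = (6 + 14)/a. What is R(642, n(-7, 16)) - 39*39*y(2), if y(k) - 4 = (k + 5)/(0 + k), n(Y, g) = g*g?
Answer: -7323595/642 ≈ -11407.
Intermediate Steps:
n(Y, g) = g²
R(a, A) = 20/a
y(k) = 4 + (5 + k)/k (y(k) = 4 + (k + 5)/(0 + k) = 4 + (5 + k)/k)
R(642, n(-7, 16)) - 39*39*y(2) = 20/642 - 39*39*(5 + 5/2) = 20*(1/642) - 1521*(5 + 5*(½)) = 10/321 - 1521*(5 + 5/2) = 10/321 - 1521*15/2 = 10/321 - 1*22815/2 = 10/321 - 22815/2 = -7323595/642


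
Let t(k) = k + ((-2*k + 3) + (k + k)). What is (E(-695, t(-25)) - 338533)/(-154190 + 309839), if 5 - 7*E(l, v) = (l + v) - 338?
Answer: -789557/363181 ≈ -2.1740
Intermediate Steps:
t(k) = 3 + k (t(k) = k + ((3 - 2*k) + 2*k) = k + 3 = 3 + k)
E(l, v) = 49 - l/7 - v/7 (E(l, v) = 5/7 - ((l + v) - 338)/7 = 5/7 - (-338 + l + v)/7 = 5/7 + (338/7 - l/7 - v/7) = 49 - l/7 - v/7)
(E(-695, t(-25)) - 338533)/(-154190 + 309839) = ((49 - 1/7*(-695) - (3 - 25)/7) - 338533)/(-154190 + 309839) = ((49 + 695/7 - 1/7*(-22)) - 338533)/155649 = ((49 + 695/7 + 22/7) - 338533)*(1/155649) = (1060/7 - 338533)*(1/155649) = -2368671/7*1/155649 = -789557/363181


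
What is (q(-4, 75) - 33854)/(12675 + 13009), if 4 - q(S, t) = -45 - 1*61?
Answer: -8436/6421 ≈ -1.3138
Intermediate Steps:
q(S, t) = 110 (q(S, t) = 4 - (-45 - 1*61) = 4 - (-45 - 61) = 4 - 1*(-106) = 4 + 106 = 110)
(q(-4, 75) - 33854)/(12675 + 13009) = (110 - 33854)/(12675 + 13009) = -33744/25684 = -33744*1/25684 = -8436/6421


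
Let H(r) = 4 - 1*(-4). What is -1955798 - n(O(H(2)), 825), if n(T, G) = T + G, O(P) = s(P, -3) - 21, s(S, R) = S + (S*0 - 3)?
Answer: -1956607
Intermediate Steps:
s(S, R) = -3 + S (s(S, R) = S + (0 - 3) = S - 3 = -3 + S)
H(r) = 8 (H(r) = 4 + 4 = 8)
O(P) = -24 + P (O(P) = (-3 + P) - 21 = -24 + P)
n(T, G) = G + T
-1955798 - n(O(H(2)), 825) = -1955798 - (825 + (-24 + 8)) = -1955798 - (825 - 16) = -1955798 - 1*809 = -1955798 - 809 = -1956607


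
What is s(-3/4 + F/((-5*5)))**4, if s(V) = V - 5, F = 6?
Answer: 128738157601/100000000 ≈ 1287.4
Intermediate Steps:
s(V) = -5 + V
s(-3/4 + F/((-5*5)))**4 = (-5 + (-3/4 + 6/((-5*5))))**4 = (-5 + (-3*1/4 + 6/(-25)))**4 = (-5 + (-3/4 + 6*(-1/25)))**4 = (-5 + (-3/4 - 6/25))**4 = (-5 - 99/100)**4 = (-599/100)**4 = 128738157601/100000000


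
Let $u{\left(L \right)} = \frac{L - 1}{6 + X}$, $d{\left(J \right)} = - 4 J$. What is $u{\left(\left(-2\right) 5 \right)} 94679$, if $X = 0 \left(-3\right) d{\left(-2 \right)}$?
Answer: $- \frac{1041469}{6} \approx -1.7358 \cdot 10^{5}$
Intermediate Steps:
$X = 0$ ($X = 0 \left(-3\right) \left(\left(-4\right) \left(-2\right)\right) = 0 \cdot 8 = 0$)
$u{\left(L \right)} = - \frac{1}{6} + \frac{L}{6}$ ($u{\left(L \right)} = \frac{L - 1}{6 + 0} = \frac{-1 + L}{6} = \left(-1 + L\right) \frac{1}{6} = - \frac{1}{6} + \frac{L}{6}$)
$u{\left(\left(-2\right) 5 \right)} 94679 = \left(- \frac{1}{6} + \frac{\left(-2\right) 5}{6}\right) 94679 = \left(- \frac{1}{6} + \frac{1}{6} \left(-10\right)\right) 94679 = \left(- \frac{1}{6} - \frac{5}{3}\right) 94679 = \left(- \frac{11}{6}\right) 94679 = - \frac{1041469}{6}$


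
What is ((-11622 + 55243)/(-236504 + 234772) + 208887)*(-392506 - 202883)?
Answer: -215381174714907/1732 ≈ -1.2435e+11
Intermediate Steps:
((-11622 + 55243)/(-236504 + 234772) + 208887)*(-392506 - 202883) = (43621/(-1732) + 208887)*(-595389) = (43621*(-1/1732) + 208887)*(-595389) = (-43621/1732 + 208887)*(-595389) = (361748663/1732)*(-595389) = -215381174714907/1732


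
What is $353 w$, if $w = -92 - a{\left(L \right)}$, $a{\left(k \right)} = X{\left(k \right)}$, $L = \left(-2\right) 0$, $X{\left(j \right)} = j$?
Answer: $-32476$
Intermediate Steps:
$L = 0$
$a{\left(k \right)} = k$
$w = -92$ ($w = -92 - 0 = -92 + 0 = -92$)
$353 w = 353 \left(-92\right) = -32476$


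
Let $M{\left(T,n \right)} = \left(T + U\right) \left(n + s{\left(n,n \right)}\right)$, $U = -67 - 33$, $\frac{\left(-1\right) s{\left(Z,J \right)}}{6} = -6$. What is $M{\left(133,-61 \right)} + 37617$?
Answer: $36792$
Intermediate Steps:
$s{\left(Z,J \right)} = 36$ ($s{\left(Z,J \right)} = \left(-6\right) \left(-6\right) = 36$)
$U = -100$ ($U = -67 - 33 = -100$)
$M{\left(T,n \right)} = \left(-100 + T\right) \left(36 + n\right)$ ($M{\left(T,n \right)} = \left(T - 100\right) \left(n + 36\right) = \left(-100 + T\right) \left(36 + n\right)$)
$M{\left(133,-61 \right)} + 37617 = \left(-3600 - -6100 + 36 \cdot 133 + 133 \left(-61\right)\right) + 37617 = \left(-3600 + 6100 + 4788 - 8113\right) + 37617 = -825 + 37617 = 36792$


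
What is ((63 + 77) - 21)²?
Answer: 14161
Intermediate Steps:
((63 + 77) - 21)² = (140 - 21)² = 119² = 14161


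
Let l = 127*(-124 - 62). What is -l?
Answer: 23622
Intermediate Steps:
l = -23622 (l = 127*(-186) = -23622)
-l = -1*(-23622) = 23622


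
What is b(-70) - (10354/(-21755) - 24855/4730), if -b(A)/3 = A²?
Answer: -302411442011/20580230 ≈ -14694.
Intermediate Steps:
b(A) = -3*A²
b(-70) - (10354/(-21755) - 24855/4730) = -3*(-70)² - (10354/(-21755) - 24855/4730) = -3*4900 - (10354*(-1/21755) - 24855*1/4730) = -14700 - (-10354/21755 - 4971/946) = -14700 - 1*(-117938989/20580230) = -14700 + 117938989/20580230 = -302411442011/20580230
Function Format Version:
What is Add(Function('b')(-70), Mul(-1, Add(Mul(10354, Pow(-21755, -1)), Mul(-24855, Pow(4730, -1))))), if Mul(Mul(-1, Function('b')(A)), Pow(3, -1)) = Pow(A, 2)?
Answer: Rational(-302411442011, 20580230) ≈ -14694.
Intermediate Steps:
Function('b')(A) = Mul(-3, Pow(A, 2))
Add(Function('b')(-70), Mul(-1, Add(Mul(10354, Pow(-21755, -1)), Mul(-24855, Pow(4730, -1))))) = Add(Mul(-3, Pow(-70, 2)), Mul(-1, Add(Mul(10354, Pow(-21755, -1)), Mul(-24855, Pow(4730, -1))))) = Add(Mul(-3, 4900), Mul(-1, Add(Mul(10354, Rational(-1, 21755)), Mul(-24855, Rational(1, 4730))))) = Add(-14700, Mul(-1, Add(Rational(-10354, 21755), Rational(-4971, 946)))) = Add(-14700, Mul(-1, Rational(-117938989, 20580230))) = Add(-14700, Rational(117938989, 20580230)) = Rational(-302411442011, 20580230)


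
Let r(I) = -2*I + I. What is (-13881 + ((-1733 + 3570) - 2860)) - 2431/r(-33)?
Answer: -44933/3 ≈ -14978.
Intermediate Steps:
r(I) = -I
(-13881 + ((-1733 + 3570) - 2860)) - 2431/r(-33) = (-13881 + ((-1733 + 3570) - 2860)) - 2431/((-1*(-33))) = (-13881 + (1837 - 2860)) - 2431/33 = (-13881 - 1023) - 2431*1/33 = -14904 - 221/3 = -44933/3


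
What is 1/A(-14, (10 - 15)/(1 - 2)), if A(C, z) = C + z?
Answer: -⅑ ≈ -0.11111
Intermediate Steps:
1/A(-14, (10 - 15)/(1 - 2)) = 1/(-14 + (10 - 15)/(1 - 2)) = 1/(-14 - 5/(-1)) = 1/(-14 - 5*(-1)) = 1/(-14 + 5) = 1/(-9) = -⅑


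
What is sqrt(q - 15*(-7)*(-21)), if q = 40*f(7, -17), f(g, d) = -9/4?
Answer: 3*I*sqrt(255) ≈ 47.906*I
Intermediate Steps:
f(g, d) = -9/4 (f(g, d) = -9*1/4 = -9/4)
q = -90 (q = 40*(-9/4) = -90)
sqrt(q - 15*(-7)*(-21)) = sqrt(-90 - 15*(-7)*(-21)) = sqrt(-90 + 105*(-21)) = sqrt(-90 - 2205) = sqrt(-2295) = 3*I*sqrt(255)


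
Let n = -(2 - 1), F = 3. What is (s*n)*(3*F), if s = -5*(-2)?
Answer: -90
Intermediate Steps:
s = 10
n = -1 (n = -1*1 = -1)
(s*n)*(3*F) = (10*(-1))*(3*3) = -10*9 = -90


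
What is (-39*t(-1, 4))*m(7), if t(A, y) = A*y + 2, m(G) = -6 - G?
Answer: -1014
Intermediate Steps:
t(A, y) = 2 + A*y
(-39*t(-1, 4))*m(7) = (-39*(2 - 1*4))*(-6 - 1*7) = (-39*(2 - 4))*(-6 - 7) = -39*(-2)*(-13) = 78*(-13) = -1014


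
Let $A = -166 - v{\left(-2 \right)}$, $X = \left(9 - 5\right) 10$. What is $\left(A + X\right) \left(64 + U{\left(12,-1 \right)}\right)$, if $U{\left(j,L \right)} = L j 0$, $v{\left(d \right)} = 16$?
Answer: $-9088$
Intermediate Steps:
$X = 40$ ($X = 4 \cdot 10 = 40$)
$U{\left(j,L \right)} = 0$
$A = -182$ ($A = -166 - 16 = -182$)
$\left(A + X\right) \left(64 + U{\left(12,-1 \right)}\right) = \left(-182 + 40\right) \left(64 + 0\right) = \left(-142\right) 64 = -9088$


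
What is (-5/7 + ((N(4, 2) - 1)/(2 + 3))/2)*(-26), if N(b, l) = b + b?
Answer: 13/35 ≈ 0.37143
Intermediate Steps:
N(b, l) = 2*b
(-5/7 + ((N(4, 2) - 1)/(2 + 3))/2)*(-26) = (-5/7 + ((2*4 - 1)/(2 + 3))/2)*(-26) = (-5*1/7 + ((8 - 1)/5)*(1/2))*(-26) = (-5/7 + (7*(1/5))*(1/2))*(-26) = (-5/7 + (7/5)*(1/2))*(-26) = (-5/7 + 7/10)*(-26) = -1/70*(-26) = 13/35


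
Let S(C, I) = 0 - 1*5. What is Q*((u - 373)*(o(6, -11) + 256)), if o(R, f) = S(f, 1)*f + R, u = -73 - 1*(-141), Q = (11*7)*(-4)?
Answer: 29778980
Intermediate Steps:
Q = -308 (Q = 77*(-4) = -308)
S(C, I) = -5 (S(C, I) = 0 - 5 = -5)
u = 68 (u = -73 + 141 = 68)
o(R, f) = R - 5*f (o(R, f) = -5*f + R = R - 5*f)
Q*((u - 373)*(o(6, -11) + 256)) = -308*(68 - 373)*((6 - 5*(-11)) + 256) = -(-93940)*((6 + 55) + 256) = -(-93940)*(61 + 256) = -(-93940)*317 = -308*(-96685) = 29778980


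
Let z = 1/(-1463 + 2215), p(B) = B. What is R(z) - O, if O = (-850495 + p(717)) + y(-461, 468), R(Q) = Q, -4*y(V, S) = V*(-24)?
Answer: 641113089/752 ≈ 8.5254e+5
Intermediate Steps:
y(V, S) = 6*V (y(V, S) = -V*(-24)/4 = -(-6)*V = 6*V)
z = 1/752 ≈ 0.0013298
O = -852544 (O = (-850495 + 717) + 6*(-461) = -849778 - 2766 = -852544)
R(z) - O = 1/752 - 1*(-852544) = 1/752 + 852544 = 641113089/752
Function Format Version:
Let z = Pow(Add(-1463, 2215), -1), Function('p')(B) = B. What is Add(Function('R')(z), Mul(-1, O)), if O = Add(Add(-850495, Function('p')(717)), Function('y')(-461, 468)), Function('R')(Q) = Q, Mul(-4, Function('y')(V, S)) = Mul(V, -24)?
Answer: Rational(641113089, 752) ≈ 8.5254e+5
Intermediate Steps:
Function('y')(V, S) = Mul(6, V) (Function('y')(V, S) = Mul(Rational(-1, 4), Mul(V, -24)) = Mul(Rational(-1, 4), Mul(-24, V)) = Mul(6, V))
z = Rational(1, 752) (z = Pow(752, -1) = Rational(1, 752) ≈ 0.0013298)
O = -852544 (O = Add(Add(-850495, 717), Mul(6, -461)) = Add(-849778, -2766) = -852544)
Add(Function('R')(z), Mul(-1, O)) = Add(Rational(1, 752), Mul(-1, -852544)) = Add(Rational(1, 752), 852544) = Rational(641113089, 752)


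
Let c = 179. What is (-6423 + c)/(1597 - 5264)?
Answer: 6244/3667 ≈ 1.7028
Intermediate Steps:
(-6423 + c)/(1597 - 5264) = (-6423 + 179)/(1597 - 5264) = -6244/(-3667) = -6244*(-1/3667) = 6244/3667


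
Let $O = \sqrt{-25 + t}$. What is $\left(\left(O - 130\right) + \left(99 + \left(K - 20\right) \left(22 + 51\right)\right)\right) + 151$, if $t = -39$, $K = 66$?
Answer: $3478 + 8 i \approx 3478.0 + 8.0 i$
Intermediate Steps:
$O = 8 i$ ($O = \sqrt{-25 - 39} = \sqrt{-64} = 8 i \approx 8.0 i$)
$\left(\left(O - 130\right) + \left(99 + \left(K - 20\right) \left(22 + 51\right)\right)\right) + 151 = \left(\left(8 i - 130\right) + \left(99 + \left(66 - 20\right) \left(22 + 51\right)\right)\right) + 151 = \left(\left(-130 + 8 i\right) + \left(99 + 46 \cdot 73\right)\right) + 151 = \left(\left(-130 + 8 i\right) + \left(99 + 3358\right)\right) + 151 = \left(\left(-130 + 8 i\right) + 3457\right) + 151 = \left(3327 + 8 i\right) + 151 = 3478 + 8 i$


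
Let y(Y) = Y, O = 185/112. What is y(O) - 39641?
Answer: -4439607/112 ≈ -39639.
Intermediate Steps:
O = 185/112 (O = 185*(1/112) = 185/112 ≈ 1.6518)
y(O) - 39641 = 185/112 - 39641 = -4439607/112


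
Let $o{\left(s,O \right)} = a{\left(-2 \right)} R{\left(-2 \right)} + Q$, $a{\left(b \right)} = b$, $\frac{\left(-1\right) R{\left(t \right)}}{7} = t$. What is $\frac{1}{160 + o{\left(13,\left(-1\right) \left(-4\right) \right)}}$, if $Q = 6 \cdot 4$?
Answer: $\frac{1}{156} \approx 0.0064103$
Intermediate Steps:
$R{\left(t \right)} = - 7 t$
$Q = 24$
$o{\left(s,O \right)} = -4$ ($o{\left(s,O \right)} = - 2 \left(\left(-7\right) \left(-2\right)\right) + 24 = \left(-2\right) 14 + 24 = -28 + 24 = -4$)
$\frac{1}{160 + o{\left(13,\left(-1\right) \left(-4\right) \right)}} = \frac{1}{160 - 4} = \frac{1}{156}$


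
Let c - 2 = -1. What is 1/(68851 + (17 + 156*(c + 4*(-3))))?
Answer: 1/67152 ≈ 1.4892e-5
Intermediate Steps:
c = 1 (c = 2 - 1 = 1)
1/(68851 + (17 + 156*(c + 4*(-3)))) = 1/(68851 + (17 + 156*(1 + 4*(-3)))) = 1/(68851 + (17 + 156*(1 - 12))) = 1/(68851 + (17 + 156*(-11))) = 1/(68851 + (17 - 1716)) = 1/(68851 - 1699) = 1/67152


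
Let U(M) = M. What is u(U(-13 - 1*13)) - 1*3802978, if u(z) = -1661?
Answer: -3804639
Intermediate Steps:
u(U(-13 - 1*13)) - 1*3802978 = -1661 - 1*3802978 = -1661 - 3802978 = -3804639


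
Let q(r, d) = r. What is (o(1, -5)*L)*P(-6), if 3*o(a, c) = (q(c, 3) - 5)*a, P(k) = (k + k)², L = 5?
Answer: -2400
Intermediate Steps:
P(k) = 4*k² (P(k) = (2*k)² = 4*k²)
o(a, c) = a*(-5 + c)/3 (o(a, c) = ((c - 5)*a)/3 = ((-5 + c)*a)/3 = (a*(-5 + c))/3 = a*(-5 + c)/3)
(o(1, -5)*L)*P(-6) = (((⅓)*1*(-5 - 5))*5)*(4*(-6)²) = (((⅓)*1*(-10))*5)*(4*36) = -10/3*5*144 = -50/3*144 = -2400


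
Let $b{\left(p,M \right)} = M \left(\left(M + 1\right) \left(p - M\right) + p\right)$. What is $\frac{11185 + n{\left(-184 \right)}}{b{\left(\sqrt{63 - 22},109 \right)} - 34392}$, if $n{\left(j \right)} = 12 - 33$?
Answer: $- \frac{14974295528}{1793089237363} - \frac{135073236 \sqrt{41}}{1793089237363} \approx -0.0088335$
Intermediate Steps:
$n{\left(j \right)} = -21$ ($n{\left(j \right)} = 12 - 33 = -21$)
$b{\left(p,M \right)} = M \left(p + \left(1 + M\right) \left(p - M\right)\right)$ ($b{\left(p,M \right)} = M \left(\left(1 + M\right) \left(p - M\right) + p\right) = M \left(p + \left(1 + M\right) \left(p - M\right)\right)$)
$\frac{11185 + n{\left(-184 \right)}}{b{\left(\sqrt{63 - 22},109 \right)} - 34392} = \frac{11185 - 21}{109 \left(\left(-1\right) 109 - 109^{2} + 2 \sqrt{63 - 22} + 109 \sqrt{63 - 22}\right) - 34392} = \frac{11164}{109 \left(-109 - 11881 + 2 \sqrt{41} + 109 \sqrt{41}\right) - 34392} = \frac{11164}{109 \left(-11990 + 111 \sqrt{41}\right) - 34392} = \frac{11164}{\left(-1306910 + 12099 \sqrt{41}\right) - 34392} = \frac{11164}{-1341302 + 12099 \sqrt{41}}$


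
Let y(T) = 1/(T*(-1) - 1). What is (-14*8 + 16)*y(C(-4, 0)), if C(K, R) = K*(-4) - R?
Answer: 96/17 ≈ 5.6471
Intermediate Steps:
C(K, R) = -R - 4*K (C(K, R) = -4*K - R = -R - 4*K)
y(T) = 1/(-1 - T) (y(T) = 1/(-T - 1) = 1/(-1 - T))
(-14*8 + 16)*y(C(-4, 0)) = (-14*8 + 16)*(-1/(1 + (-1*0 - 4*(-4)))) = (-112 + 16)*(-1/(1 + (0 + 16))) = -(-96)/(1 + 16) = -(-96)/17 = -96*(-1/17) = 96/17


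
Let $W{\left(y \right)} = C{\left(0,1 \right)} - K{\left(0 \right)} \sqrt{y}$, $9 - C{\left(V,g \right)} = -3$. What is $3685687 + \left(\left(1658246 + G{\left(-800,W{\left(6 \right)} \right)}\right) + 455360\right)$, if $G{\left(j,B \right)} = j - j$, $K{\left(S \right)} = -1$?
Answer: $5799293$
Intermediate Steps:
$C{\left(V,g \right)} = 12$ ($C{\left(V,g \right)} = 9 - -3 = 9 + 3 = 12$)
$W{\left(y \right)} = 12 + \sqrt{y}$ ($W{\left(y \right)} = 12 - - \sqrt{y} = 12 + \sqrt{y}$)
$G{\left(j,B \right)} = 0$
$3685687 + \left(\left(1658246 + G{\left(-800,W{\left(6 \right)} \right)}\right) + 455360\right) = 3685687 + \left(\left(1658246 + 0\right) + 455360\right) = 3685687 + \left(1658246 + 455360\right) = 3685687 + 2113606 = 5799293$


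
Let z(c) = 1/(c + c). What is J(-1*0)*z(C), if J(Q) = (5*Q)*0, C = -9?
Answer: 0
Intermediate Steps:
J(Q) = 0
z(c) = 1/(2*c)
J(-1*0)*z(C) = 0*((1/2)/(-9)) = 0*((1/2)*(-1/9)) = 0*(-1/18) = 0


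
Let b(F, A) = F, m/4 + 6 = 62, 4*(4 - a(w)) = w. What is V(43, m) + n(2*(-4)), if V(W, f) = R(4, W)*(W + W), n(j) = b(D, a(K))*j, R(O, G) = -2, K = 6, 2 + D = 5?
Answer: -196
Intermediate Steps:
D = 3 (D = -2 + 5 = 3)
a(w) = 4 - w/4
m = 224 (m = -24 + 4*62 = -24 + 248 = 224)
n(j) = 3*j
V(W, f) = -4*W (V(W, f) = -2*(W + W) = -4*W)
V(43, m) + n(2*(-4)) = -4*43 + 3*(2*(-4)) = -172 + 3*(-8) = -172 - 24 = -196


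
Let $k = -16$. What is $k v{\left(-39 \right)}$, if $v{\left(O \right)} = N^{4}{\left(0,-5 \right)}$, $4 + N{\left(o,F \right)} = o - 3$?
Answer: $-38416$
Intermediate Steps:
$N{\left(o,F \right)} = -7 + o$ ($N{\left(o,F \right)} = -4 + \left(o - 3\right) = -4 + \left(-3 + o\right) = -7 + o$)
$v{\left(O \right)} = 2401$ ($v{\left(O \right)} = \left(-7 + 0\right)^{4} = \left(-7\right)^{4} = 2401$)
$k v{\left(-39 \right)} = \left(-16\right) 2401 = -38416$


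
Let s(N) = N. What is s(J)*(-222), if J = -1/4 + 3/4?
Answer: -111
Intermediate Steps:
J = ½ (J = -1*¼ + 3*(¼) = -¼ + ¾ = ½ ≈ 0.50000)
s(J)*(-222) = (½)*(-222) = -111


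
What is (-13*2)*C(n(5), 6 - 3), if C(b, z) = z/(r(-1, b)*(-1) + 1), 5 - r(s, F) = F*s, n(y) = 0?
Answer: 39/2 ≈ 19.500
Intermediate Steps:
r(s, F) = 5 - F*s
C(b, z) = z/(-4 - b) (C(b, z) = z/((5 - 1*b*(-1))*(-1) + 1) = z/((5 + b)*(-1) + 1) = z/((-5 - b) + 1) = z/(-4 - b))
(-13*2)*C(n(5), 6 - 3) = (-13*2)*((6 - 3)/(-4 - 1*0)) = -78/(-4 + 0) = -78/(-4) = -78*(-1)/4 = -26*(-¾) = 39/2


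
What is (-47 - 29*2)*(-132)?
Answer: 13860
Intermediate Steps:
(-47 - 29*2)*(-132) = (-47 - 58)*(-132) = -105*(-132) = 13860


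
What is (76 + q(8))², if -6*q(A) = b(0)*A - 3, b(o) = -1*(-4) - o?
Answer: 182329/36 ≈ 5064.7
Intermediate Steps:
b(o) = 4 - o
q(A) = ½ - 2*A/3 (q(A) = -((4 - 1*0)*A - 3)/6 = -((4 + 0)*A - 3)/6 = -(4*A - 3)/6 = -(-3 + 4*A)/6 = ½ - 2*A/3)
(76 + q(8))² = (76 + (½ - ⅔*8))² = (76 + (½ - 16/3))² = (76 - 29/6)² = (427/6)² = 182329/36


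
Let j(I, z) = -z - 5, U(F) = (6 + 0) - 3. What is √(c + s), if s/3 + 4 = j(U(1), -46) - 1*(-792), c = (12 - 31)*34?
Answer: √1841 ≈ 42.907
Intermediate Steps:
U(F) = 3 (U(F) = 6 - 3 = 3)
c = -646 (c = -19*34 = -646)
j(I, z) = -5 - z
s = 2487 (s = -12 + 3*((-5 - 1*(-46)) - 1*(-792)) = -12 + 3*((-5 + 46) + 792) = -12 + 3*(41 + 792) = -12 + 3*833 = -12 + 2499 = 2487)
√(c + s) = √(-646 + 2487) = √1841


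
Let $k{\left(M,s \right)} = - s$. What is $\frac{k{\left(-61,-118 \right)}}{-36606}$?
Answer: $- \frac{59}{18303} \approx -0.0032235$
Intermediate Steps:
$\frac{k{\left(-61,-118 \right)}}{-36606} = \frac{\left(-1\right) \left(-118\right)}{-36606} = 118 \left(- \frac{1}{36606}\right) = - \frac{59}{18303}$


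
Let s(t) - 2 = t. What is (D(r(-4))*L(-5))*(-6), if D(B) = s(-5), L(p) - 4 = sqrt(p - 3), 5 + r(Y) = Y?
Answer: 72 + 36*I*sqrt(2) ≈ 72.0 + 50.912*I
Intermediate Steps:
r(Y) = -5 + Y
s(t) = 2 + t
L(p) = 4 + sqrt(-3 + p) (L(p) = 4 + sqrt(p - 3) = 4 + sqrt(-3 + p))
D(B) = -3 (D(B) = 2 - 5 = -3)
(D(r(-4))*L(-5))*(-6) = -3*(4 + sqrt(-3 - 5))*(-6) = -3*(4 + sqrt(-8))*(-6) = -3*(4 + 2*I*sqrt(2))*(-6) = (-12 - 6*I*sqrt(2))*(-6) = 72 + 36*I*sqrt(2)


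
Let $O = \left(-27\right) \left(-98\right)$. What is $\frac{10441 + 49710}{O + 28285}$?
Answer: $\frac{60151}{30931} \approx 1.9447$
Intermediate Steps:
$O = 2646$
$\frac{10441 + 49710}{O + 28285} = \frac{10441 + 49710}{2646 + 28285} = \frac{60151}{30931}$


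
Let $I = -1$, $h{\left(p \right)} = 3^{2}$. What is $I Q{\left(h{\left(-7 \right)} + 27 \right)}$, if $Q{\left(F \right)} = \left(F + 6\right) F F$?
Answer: $-54432$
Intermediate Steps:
$h{\left(p \right)} = 9$
$Q{\left(F \right)} = F^{2} \left(6 + F\right)$ ($Q{\left(F \right)} = \left(6 + F\right) F F = F \left(6 + F\right) F = F^{2} \left(6 + F\right)$)
$I Q{\left(h{\left(-7 \right)} + 27 \right)} = - \left(9 + 27\right)^{2} \left(6 + \left(9 + 27\right)\right) = - 36^{2} \left(6 + 36\right) = - 1296 \cdot 42 = \left(-1\right) 54432 = -54432$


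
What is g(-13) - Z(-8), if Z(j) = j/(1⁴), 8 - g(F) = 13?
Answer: 3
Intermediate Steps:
g(F) = -5 (g(F) = 8 - 1*13 = 8 - 13 = -5)
Z(j) = j (Z(j) = j/1 = j*1 = j)
g(-13) - Z(-8) = -5 - 1*(-8) = -5 + 8 = 3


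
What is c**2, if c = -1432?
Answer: 2050624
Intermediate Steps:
c**2 = (-1432)**2 = 2050624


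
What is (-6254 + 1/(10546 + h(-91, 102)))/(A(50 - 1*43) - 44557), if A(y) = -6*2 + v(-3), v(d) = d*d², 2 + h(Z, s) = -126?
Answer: 65154171/464601128 ≈ 0.14024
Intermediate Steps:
h(Z, s) = -128 (h(Z, s) = -2 - 126 = -128)
v(d) = d³
A(y) = -39 (A(y) = -6*2 + (-3)³ = -12 - 27 = -39)
(-6254 + 1/(10546 + h(-91, 102)))/(A(50 - 1*43) - 44557) = (-6254 + 1/(10546 - 128))/(-39 - 44557) = (-6254 + 1/10418)/(-44596) = (-6254 + 1/10418)*(-1/44596) = -65154171/10418*(-1/44596) = 65154171/464601128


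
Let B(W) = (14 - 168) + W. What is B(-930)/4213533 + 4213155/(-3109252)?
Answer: -17755638055783/13100935907316 ≈ -1.3553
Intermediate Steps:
B(W) = -154 + W
B(-930)/4213533 + 4213155/(-3109252) = (-154 - 930)/4213533 + 4213155/(-3109252) = -1084*1/4213533 + 4213155*(-1/3109252) = -1084/4213533 - 4213155/3109252 = -17755638055783/13100935907316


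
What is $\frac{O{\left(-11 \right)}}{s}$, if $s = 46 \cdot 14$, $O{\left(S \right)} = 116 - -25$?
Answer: $\frac{141}{644} \approx 0.21894$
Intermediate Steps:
$O{\left(S \right)} = 141$ ($O{\left(S \right)} = 116 + 25 = 141$)
$s = 644$
$\frac{O{\left(-11 \right)}}{s} = \frac{141}{644}$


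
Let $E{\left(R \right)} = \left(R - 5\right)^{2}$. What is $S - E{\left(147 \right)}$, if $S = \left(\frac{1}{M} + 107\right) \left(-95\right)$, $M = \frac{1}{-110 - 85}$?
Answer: $-11804$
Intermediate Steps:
$M = - \frac{1}{195}$ ($M = \frac{1}{-195} = - \frac{1}{195} \approx -0.0051282$)
$S = 8360$ ($S = \left(\frac{1}{- \frac{1}{195}} + 107\right) \left(-95\right) = \left(-195 + 107\right) \left(-95\right) = \left(-88\right) \left(-95\right) = 8360$)
$E{\left(R \right)} = \left(-5 + R\right)^{2}$
$S - E{\left(147 \right)} = 8360 - \left(-5 + 147\right)^{2} = 8360 - 142^{2} = 8360 - 20164 = -11804$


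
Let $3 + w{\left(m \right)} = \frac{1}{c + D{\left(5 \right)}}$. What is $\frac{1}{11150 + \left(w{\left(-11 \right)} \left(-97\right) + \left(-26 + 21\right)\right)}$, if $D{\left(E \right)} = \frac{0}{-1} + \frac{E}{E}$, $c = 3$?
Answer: $\frac{4}{45647} \approx 8.7629 \cdot 10^{-5}$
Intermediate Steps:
$D{\left(E \right)} = 1$ ($D{\left(E \right)} = 0 \left(-1\right) + 1 = 0 + 1 = 1$)
$w{\left(m \right)} = - \frac{11}{4}$ ($w{\left(m \right)} = -3 + \frac{1}{3 + 1} = -3 + \frac{1}{4} = - \frac{11}{4}$)
$\frac{1}{11150 + \left(w{\left(-11 \right)} \left(-97\right) + \left(-26 + 21\right)\right)} = \frac{1}{11150 + \left(\left(- \frac{11}{4}\right) \left(-97\right) + \left(-26 + 21\right)\right)} = \frac{1}{11150 + \left(\frac{1067}{4} - 5\right)} = \frac{1}{11150 + \frac{1047}{4}} = \frac{1}{\frac{45647}{4}} = \frac{4}{45647}$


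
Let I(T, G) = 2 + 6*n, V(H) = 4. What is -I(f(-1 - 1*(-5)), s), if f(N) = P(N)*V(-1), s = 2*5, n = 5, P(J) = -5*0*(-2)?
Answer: -32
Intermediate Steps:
P(J) = 0 (P(J) = 0*(-2) = 0)
s = 10
f(N) = 0 (f(N) = 0*4 = 0)
I(T, G) = 32 (I(T, G) = 2 + 6*5 = 2 + 30 = 32)
-I(f(-1 - 1*(-5)), s) = -1*32 = -32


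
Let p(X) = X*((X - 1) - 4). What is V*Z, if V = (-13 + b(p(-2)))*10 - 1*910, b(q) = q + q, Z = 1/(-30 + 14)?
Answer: 95/2 ≈ 47.500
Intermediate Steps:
p(X) = X*(-5 + X) (p(X) = X*((-1 + X) - 4) = X*(-5 + X))
Z = -1/16 (Z = 1/(-16) = -1/16 ≈ -0.062500)
b(q) = 2*q
V = -760 (V = (-13 + 2*(-2*(-5 - 2)))*10 - 1*910 = (-13 + 2*(-2*(-7)))*10 - 910 = (-13 + 2*14)*10 - 910 = (-13 + 28)*10 - 910 = 15*10 - 910 = 150 - 910 = -760)
V*Z = -760*(-1/16) = 95/2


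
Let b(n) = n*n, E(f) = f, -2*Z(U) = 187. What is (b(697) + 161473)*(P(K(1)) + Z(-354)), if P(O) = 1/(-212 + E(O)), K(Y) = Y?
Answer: -12770550219/211 ≈ -6.0524e+7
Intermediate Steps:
Z(U) = -187/2 (Z(U) = -1/2*187 = -187/2)
P(O) = 1/(-212 + O)
b(n) = n**2
(b(697) + 161473)*(P(K(1)) + Z(-354)) = (697**2 + 161473)*(1/(-212 + 1) - 187/2) = (485809 + 161473)*(1/(-211) - 187/2) = 647282*(-1/211 - 187/2) = 647282*(-39459/422) = -12770550219/211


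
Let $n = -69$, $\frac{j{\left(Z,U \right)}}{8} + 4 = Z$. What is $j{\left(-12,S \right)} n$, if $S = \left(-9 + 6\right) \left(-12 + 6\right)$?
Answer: $8832$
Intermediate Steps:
$S = 18$ ($S = \left(-3\right) \left(-6\right) = 18$)
$j{\left(Z,U \right)} = -32 + 8 Z$
$j{\left(-12,S \right)} n = \left(-32 + 8 \left(-12\right)\right) \left(-69\right) = \left(-32 - 96\right) \left(-69\right) = \left(-128\right) \left(-69\right) = 8832$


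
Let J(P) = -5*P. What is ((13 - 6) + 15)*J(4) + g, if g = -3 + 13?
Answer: -430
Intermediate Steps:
g = 10
((13 - 6) + 15)*J(4) + g = ((13 - 6) + 15)*(-5*4) + 10 = (7 + 15)*(-20) + 10 = 22*(-20) + 10 = -440 + 10 = -430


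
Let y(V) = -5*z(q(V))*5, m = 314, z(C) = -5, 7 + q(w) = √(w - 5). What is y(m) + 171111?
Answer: 171236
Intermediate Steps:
q(w) = -7 + √(-5 + w) (q(w) = -7 + √(w - 5) = -7 + √(-5 + w))
y(V) = 125 (y(V) = -5*(-5)*5 = 25*5 = 125)
y(m) + 171111 = 125 + 171111 = 171236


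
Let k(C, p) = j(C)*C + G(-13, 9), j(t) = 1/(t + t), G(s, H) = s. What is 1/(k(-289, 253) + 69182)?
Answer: 2/138339 ≈ 1.4457e-5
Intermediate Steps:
j(t) = 1/(2*t)
k(C, p) = -25/2 (k(C, p) = (1/(2*C))*C - 13 = 1/2 - 13 = -25/2)
1/(k(-289, 253) + 69182) = 1/(-25/2 + 69182) = 1/(138339/2) = 2/138339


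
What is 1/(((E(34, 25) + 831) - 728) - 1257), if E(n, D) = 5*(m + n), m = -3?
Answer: -1/999 ≈ -0.0010010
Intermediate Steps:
E(n, D) = -15 + 5*n (E(n, D) = 5*(-3 + n) = -15 + 5*n)
1/(((E(34, 25) + 831) - 728) - 1257) = 1/((((-15 + 5*34) + 831) - 728) - 1257) = 1/((((-15 + 170) + 831) - 728) - 1257) = 1/(((155 + 831) - 728) - 1257) = 1/((986 - 728) - 1257) = 1/(258 - 1257) = 1/(-999) = -1/999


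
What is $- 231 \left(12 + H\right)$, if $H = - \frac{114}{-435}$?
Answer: $- \frac{410718}{145} \approx -2832.5$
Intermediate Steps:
$H = \frac{38}{145}$ ($H = \left(-114\right) \left(- \frac{1}{435}\right) = \frac{38}{145} \approx 0.26207$)
$- 231 \left(12 + H\right) = - 231 \left(12 + \frac{38}{145}\right) = \left(-231\right) \frac{1778}{145} = - \frac{410718}{145}$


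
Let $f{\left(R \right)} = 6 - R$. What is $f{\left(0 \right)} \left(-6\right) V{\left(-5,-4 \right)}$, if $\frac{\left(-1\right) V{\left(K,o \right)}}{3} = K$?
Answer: $-540$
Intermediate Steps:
$V{\left(K,o \right)} = - 3 K$
$f{\left(0 \right)} \left(-6\right) V{\left(-5,-4 \right)} = \left(6 - 0\right) \left(-6\right) \left(\left(-3\right) \left(-5\right)\right) = \left(6 + 0\right) \left(-6\right) 15 = 6 \left(-6\right) 15 = \left(-36\right) 15 = -540$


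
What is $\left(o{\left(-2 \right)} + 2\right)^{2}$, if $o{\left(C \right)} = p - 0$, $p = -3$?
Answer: $1$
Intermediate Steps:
$o{\left(C \right)} = -3$ ($o{\left(C \right)} = -3 - 0 = -3 + 0 = -3$)
$\left(o{\left(-2 \right)} + 2\right)^{2} = \left(-3 + 2\right)^{2} = \left(-1\right)^{2} = 1$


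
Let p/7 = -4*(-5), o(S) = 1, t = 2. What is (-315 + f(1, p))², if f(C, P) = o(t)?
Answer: 98596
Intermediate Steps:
p = 140 (p = 7*(-4*(-5)) = 7*20 = 140)
f(C, P) = 1
(-315 + f(1, p))² = (-315 + 1)² = (-314)² = 98596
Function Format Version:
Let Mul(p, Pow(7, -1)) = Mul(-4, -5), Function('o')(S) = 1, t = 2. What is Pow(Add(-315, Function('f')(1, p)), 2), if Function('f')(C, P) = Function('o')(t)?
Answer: 98596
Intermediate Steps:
p = 140 (p = Mul(7, Mul(-4, -5)) = Mul(7, 20) = 140)
Function('f')(C, P) = 1
Pow(Add(-315, Function('f')(1, p)), 2) = Pow(Add(-315, 1), 2) = Pow(-314, 2) = 98596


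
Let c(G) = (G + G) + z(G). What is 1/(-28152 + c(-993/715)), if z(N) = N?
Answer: -715/20131659 ≈ -3.5516e-5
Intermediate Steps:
c(G) = 3*G (c(G) = (G + G) + G = 2*G + G = 3*G)
1/(-28152 + c(-993/715)) = 1/(-28152 + 3*(-993/715)) = 1/(-28152 - 2979/715) = 1/(-20131659/715) = -715/20131659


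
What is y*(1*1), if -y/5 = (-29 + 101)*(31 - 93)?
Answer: 22320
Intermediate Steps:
y = 22320 (y = -5*(-29 + 101)*(31 - 93) = -360*(-62) = -5*(-4464) = 22320)
y*(1*1) = 22320*(1*1) = 22320*1 = 22320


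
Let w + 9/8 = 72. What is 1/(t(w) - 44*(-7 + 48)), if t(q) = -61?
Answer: -1/1865 ≈ -0.00053619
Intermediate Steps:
w = 567/8 (w = -9/8 + 72 = 567/8 ≈ 70.875)
1/(t(w) - 44*(-7 + 48)) = 1/(-61 - 44*(-7 + 48)) = 1/(-61 - 44*41) = 1/(-61 - 1804) = 1/(-1865) = -1/1865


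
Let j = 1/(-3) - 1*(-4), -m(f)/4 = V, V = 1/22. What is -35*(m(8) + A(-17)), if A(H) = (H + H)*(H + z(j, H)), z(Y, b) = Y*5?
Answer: 52570/33 ≈ 1593.0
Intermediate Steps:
V = 1/22 ≈ 0.045455
m(f) = -2/11 (m(f) = -4*1/22 = -2/11)
j = 11/3 (j = -⅓ + 4 = 11/3 ≈ 3.6667)
z(Y, b) = 5*Y
A(H) = 2*H*(55/3 + H) (A(H) = (H + H)*(H + 5*(11/3)) = (2*H)*(H + 55/3) = (2*H)*(55/3 + H) = 2*H*(55/3 + H))
-35*(m(8) + A(-17)) = -35*(-2/11 + (⅔)*(-17)*(55 + 3*(-17))) = -35*(-2/11 + (⅔)*(-17)*(55 - 51)) = -35*(-2/11 + (⅔)*(-17)*4) = -35*(-2/11 - 136/3) = -35*(-1502/33) = 52570/33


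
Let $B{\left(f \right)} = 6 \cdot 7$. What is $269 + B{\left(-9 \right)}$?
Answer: $311$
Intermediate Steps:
$B{\left(f \right)} = 42$
$269 + B{\left(-9 \right)} = 269 + 42 = 311$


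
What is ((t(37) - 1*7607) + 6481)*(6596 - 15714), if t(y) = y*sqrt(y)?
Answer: 10266868 - 337366*sqrt(37) ≈ 8.2148e+6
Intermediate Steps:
t(y) = y**(3/2)
((t(37) - 1*7607) + 6481)*(6596 - 15714) = ((37**(3/2) - 1*7607) + 6481)*(6596 - 15714) = ((37*sqrt(37) - 7607) + 6481)*(-9118) = ((-7607 + 37*sqrt(37)) + 6481)*(-9118) = (-1126 + 37*sqrt(37))*(-9118) = 10266868 - 337366*sqrt(37)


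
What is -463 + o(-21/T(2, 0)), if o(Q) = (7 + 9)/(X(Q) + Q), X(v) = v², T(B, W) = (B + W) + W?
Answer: -184673/399 ≈ -462.84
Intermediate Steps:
T(B, W) = B + 2*W
o(Q) = 16/(Q + Q²) (o(Q) = (7 + 9)/(Q² + Q) = 16/(Q + Q²))
-463 + o(-21/T(2, 0)) = -463 + 16/(((-21/(2 + 2*0)))*(1 - 21/(2 + 2*0))) = -463 + 16/(((-21/(2 + 0)))*(1 - 21/(2 + 0))) = -463 + 16/(((-21/2))*(1 - 21/2)) = -463 + 16/(((-21*½))*(1 - 21*½)) = -463 + 16/((-21/2)*(1 - 21/2)) = -463 + 16*(-2/21)/(-19/2) = -463 + 16*(-2/21)*(-2/19) = -463 + 64/399 = -184673/399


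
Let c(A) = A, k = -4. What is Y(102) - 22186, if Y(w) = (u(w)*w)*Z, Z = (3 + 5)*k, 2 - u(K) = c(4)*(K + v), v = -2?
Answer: 1276886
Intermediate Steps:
u(K) = 10 - 4*K (u(K) = 2 - 4*(K - 2) = 2 - 4*(-2 + K) = 2 - (-8 + 4*K) = 2 + (8 - 4*K) = 10 - 4*K)
Z = -32 (Z = (3 + 5)*(-4) = 8*(-4) = -32)
Y(w) = -32*w*(10 - 4*w) (Y(w) = ((10 - 4*w)*w)*(-32) = (w*(10 - 4*w))*(-32) = -32*w*(10 - 4*w))
Y(102) - 22186 = 64*102*(-5 + 2*102) - 22186 = 64*102*(-5 + 204) - 22186 = 64*102*199 - 22186 = 1299072 - 22186 = 1276886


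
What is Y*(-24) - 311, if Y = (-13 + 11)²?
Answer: -407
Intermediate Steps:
Y = 4 (Y = (-2)² = 4)
Y*(-24) - 311 = 4*(-24) - 311 = -96 - 311 = -407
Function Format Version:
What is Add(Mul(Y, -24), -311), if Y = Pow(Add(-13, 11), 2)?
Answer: -407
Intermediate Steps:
Y = 4 (Y = Pow(-2, 2) = 4)
Add(Mul(Y, -24), -311) = Add(Mul(4, -24), -311) = Add(-96, -311) = -407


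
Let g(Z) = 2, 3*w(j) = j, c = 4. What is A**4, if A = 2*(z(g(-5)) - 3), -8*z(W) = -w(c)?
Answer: 83521/81 ≈ 1031.1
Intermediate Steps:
w(j) = j/3
z(W) = 1/6 (z(W) = -(-1)*(1/3)*4/8 = -(-1)*4/(8*3) = -1/8*(-4/3) = 1/6)
A = -17/3 (A = 2*(1/6 - 3) = 2*(-17/6) = -17/3 ≈ -5.6667)
A**4 = (-17/3)**4 = 83521/81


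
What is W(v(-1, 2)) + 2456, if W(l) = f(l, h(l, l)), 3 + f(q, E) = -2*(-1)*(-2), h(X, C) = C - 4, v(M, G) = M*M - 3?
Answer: 2449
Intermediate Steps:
v(M, G) = -3 + M² (v(M, G) = M² - 3 = -3 + M²)
h(X, C) = -4 + C
f(q, E) = -7 (f(q, E) = -3 - 2*(-1)*(-2) = -3 + 2*(-2) = -3 - 4 = -7)
W(l) = -7
W(v(-1, 2)) + 2456 = -7 + 2456 = 2449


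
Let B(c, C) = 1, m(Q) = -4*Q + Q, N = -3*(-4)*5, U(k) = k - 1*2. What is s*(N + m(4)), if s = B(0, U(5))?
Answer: 48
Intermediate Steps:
U(k) = -2 + k (U(k) = k - 2 = -2 + k)
N = 60 (N = 12*5 = 60)
m(Q) = -3*Q
s = 1
s*(N + m(4)) = 1*(60 - 3*4) = 1*(60 - 12) = 1*48 = 48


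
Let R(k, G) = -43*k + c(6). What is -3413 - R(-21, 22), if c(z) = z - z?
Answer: -4316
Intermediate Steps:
c(z) = 0
R(k, G) = -43*k (R(k, G) = -43*k + 0 = -43*k)
-3413 - R(-21, 22) = -3413 - (-43)*(-21) = -3413 - 1*903 = -3413 - 903 = -4316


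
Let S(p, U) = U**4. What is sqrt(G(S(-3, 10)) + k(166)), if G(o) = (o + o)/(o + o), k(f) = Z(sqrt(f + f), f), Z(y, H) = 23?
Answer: 2*sqrt(6) ≈ 4.8990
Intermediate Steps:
k(f) = 23
G(o) = 1 (G(o) = (2*o)/((2*o)) = (2*o)*(1/(2*o)) = 1)
sqrt(G(S(-3, 10)) + k(166)) = sqrt(1 + 23) = sqrt(24) = 2*sqrt(6)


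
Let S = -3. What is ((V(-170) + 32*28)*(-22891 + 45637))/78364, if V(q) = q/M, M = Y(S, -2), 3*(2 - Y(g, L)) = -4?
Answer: 739245/3014 ≈ 245.27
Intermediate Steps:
Y(g, L) = 10/3 (Y(g, L) = 2 - ⅓*(-4) = 2 + 4/3 = 10/3)
M = 10/3 ≈ 3.3333
V(q) = 3*q/10 (V(q) = q/(10/3) = q*(3/10) = 3*q/10)
((V(-170) + 32*28)*(-22891 + 45637))/78364 = (((3/10)*(-170) + 32*28)*(-22891 + 45637))/78364 = ((-51 + 896)*22746)*(1/78364) = (845*22746)*(1/78364) = 19220370*(1/78364) = 739245/3014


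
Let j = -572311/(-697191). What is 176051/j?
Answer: 122741172741/572311 ≈ 2.1447e+5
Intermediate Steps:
j = 572311/697191 (j = -572311*(-1/697191) = 572311/697191 ≈ 0.82088)
176051/j = 176051/(572311/697191) = 176051*(697191/572311) = 122741172741/572311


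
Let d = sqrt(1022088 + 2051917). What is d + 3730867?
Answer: 3730867 + 11*sqrt(25405) ≈ 3.7326e+6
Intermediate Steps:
d = 11*sqrt(25405) (d = sqrt(3074005) = 11*sqrt(25405) ≈ 1753.3)
d + 3730867 = 11*sqrt(25405) + 3730867 = 3730867 + 11*sqrt(25405)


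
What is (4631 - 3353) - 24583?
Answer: -23305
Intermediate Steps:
(4631 - 3353) - 24583 = 1278 - 24583 = -23305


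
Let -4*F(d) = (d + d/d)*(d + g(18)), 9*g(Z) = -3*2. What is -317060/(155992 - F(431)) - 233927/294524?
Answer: -35186127819/14907921308 ≈ -2.3602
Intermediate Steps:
g(Z) = -⅔ (g(Z) = (-3*2)/9 = (⅑)*(-6) = -⅔)
F(d) = -(1 + d)*(-⅔ + d)/4 (F(d) = -(d + d/d)*(d - ⅔)/4 = -(d + 1)*(-⅔ + d)/4 = -(1 + d)*(-⅔ + d)/4)
-317060/(155992 - F(431)) - 233927/294524 = -317060/(155992 - (⅙ - ¼*431² - 1/12*431)) - 233927/294524 = -317060/(155992 - (⅙ - ¼*185761 - 431/12)) - 233927*1/294524 = -317060/(155992 - (⅙ - 185761/4 - 431/12)) - 233927/294524 = -317060/(155992 - 1*(-46476)) - 233927/294524 = -317060/(155992 + 46476) - 233927/294524 = -317060/202468 - 233927/294524 = -317060*1/202468 - 233927/294524 = -79265/50617 - 233927/294524 = -35186127819/14907921308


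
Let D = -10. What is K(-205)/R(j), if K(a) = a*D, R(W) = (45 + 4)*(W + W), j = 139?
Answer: 1025/6811 ≈ 0.15049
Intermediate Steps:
R(W) = 98*W (R(W) = 49*(2*W) = 98*W)
K(a) = -10*a (K(a) = a*(-10) = -10*a)
K(-205)/R(j) = (-10*(-205))/((98*139)) = 2050/13622 = 2050*(1/13622) = 1025/6811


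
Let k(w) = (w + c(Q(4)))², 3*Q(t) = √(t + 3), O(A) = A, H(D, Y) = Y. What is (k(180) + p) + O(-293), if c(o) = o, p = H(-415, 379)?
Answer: 292381/9 + 120*√7 ≈ 32804.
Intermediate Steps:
p = 379
Q(t) = √(3 + t)/3 (Q(t) = √(t + 3)/3 = √(3 + t)/3)
k(w) = (w + √7/3)² (k(w) = (w + √(3 + 4)/3)² = (w + √7/3)²)
(k(180) + p) + O(-293) = ((√7 + 3*180)²/9 + 379) - 293 = ((√7 + 540)²/9 + 379) - 293 = ((540 + √7)²/9 + 379) - 293 = (379 + (540 + √7)²/9) - 293 = 86 + (540 + √7)²/9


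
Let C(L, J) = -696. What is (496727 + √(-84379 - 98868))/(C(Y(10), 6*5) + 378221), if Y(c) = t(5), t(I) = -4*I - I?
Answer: 496727/377525 + I*√183247/377525 ≈ 1.3157 + 0.0011339*I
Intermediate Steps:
t(I) = -5*I
Y(c) = -25 (Y(c) = -5*5 = -25)
(496727 + √(-84379 - 98868))/(C(Y(10), 6*5) + 378221) = (496727 + √(-84379 - 98868))/(-696 + 378221) = (496727 + √(-183247))/377525 = (496727 + I*√183247)*(1/377525) = 496727/377525 + I*√183247/377525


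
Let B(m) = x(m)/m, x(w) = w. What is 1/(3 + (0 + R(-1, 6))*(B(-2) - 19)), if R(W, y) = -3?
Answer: 1/57 ≈ 0.017544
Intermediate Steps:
B(m) = 1 (B(m) = m/m = 1)
1/(3 + (0 + R(-1, 6))*(B(-2) - 19)) = 1/(3 + (0 - 3)*(1 - 19)) = 1/(3 - 3*(-18)) = 1/(3 + 54) = 1/57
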